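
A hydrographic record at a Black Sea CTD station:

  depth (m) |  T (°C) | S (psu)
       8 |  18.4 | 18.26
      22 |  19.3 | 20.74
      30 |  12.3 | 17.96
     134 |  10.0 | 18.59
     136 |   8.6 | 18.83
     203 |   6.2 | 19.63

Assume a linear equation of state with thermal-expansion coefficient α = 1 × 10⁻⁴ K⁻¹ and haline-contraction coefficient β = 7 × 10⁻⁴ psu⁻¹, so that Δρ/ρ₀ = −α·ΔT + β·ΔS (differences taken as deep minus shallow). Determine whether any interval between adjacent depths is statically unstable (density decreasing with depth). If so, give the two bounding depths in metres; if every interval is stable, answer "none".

Evaluate Δρ/ρ₀ = −αΔT + βΔS across each adjacent pair:
  8–22 m: −αΔT+βΔS = −(1 × 10⁻⁴)(+0.9)+(7 × 10⁻⁴)(+2.48) = 1.6 × 10⁻³ → stable
  22–30 m: −αΔT+βΔS = −(1 × 10⁻⁴)(-7.0)+(7 × 10⁻⁴)(-2.78) = -1.2 × 10⁻³ → UNSTABLE
  30–134 m: −αΔT+βΔS = −(1 × 10⁻⁴)(-2.3)+(7 × 10⁻⁴)(+0.63) = 6.7 × 10⁻⁴ → stable
  134–136 m: −αΔT+βΔS = −(1 × 10⁻⁴)(-1.4)+(7 × 10⁻⁴)(+0.24) = 3.1 × 10⁻⁴ → stable
  136–203 m: −αΔT+βΔS = −(1 × 10⁻⁴)(-2.4)+(7 × 10⁻⁴)(+0.80) = 8.0 × 10⁻⁴ → stable
The 22–30 m interval has Δρ < 0: lighter water underlies denser water.

22–30 m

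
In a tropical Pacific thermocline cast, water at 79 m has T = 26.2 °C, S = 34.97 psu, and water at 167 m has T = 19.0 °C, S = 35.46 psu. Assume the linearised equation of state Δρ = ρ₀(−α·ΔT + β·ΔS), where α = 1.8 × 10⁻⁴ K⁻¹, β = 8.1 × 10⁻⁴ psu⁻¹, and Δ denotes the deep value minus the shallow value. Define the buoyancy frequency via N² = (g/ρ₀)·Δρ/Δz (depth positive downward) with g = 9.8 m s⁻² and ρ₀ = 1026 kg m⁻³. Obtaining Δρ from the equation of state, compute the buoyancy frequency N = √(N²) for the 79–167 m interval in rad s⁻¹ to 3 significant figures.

0.0137 rad s⁻¹

ΔT = -7.2 K, ΔS = +0.49 psu (deep − shallow).
Δρ/ρ₀ = −αΔT + βΔS = 1.296 × 10⁻³ + 3.969 × 10⁻⁴ = 1.6929 × 10⁻³, so Δρ ≈ 1.737 kg m⁻³.
N² = (g/ρ₀)·Δρ/Δz = g·(Δρ/ρ₀)/Δz = 9.8 × 1.6929 × 10⁻³ / 88 = 1.8853 × 10⁻⁴ s⁻².
N = √(1.8853 × 10⁻⁴) = 0.013731 rad s⁻¹ ≈ 0.0137 rad s⁻¹.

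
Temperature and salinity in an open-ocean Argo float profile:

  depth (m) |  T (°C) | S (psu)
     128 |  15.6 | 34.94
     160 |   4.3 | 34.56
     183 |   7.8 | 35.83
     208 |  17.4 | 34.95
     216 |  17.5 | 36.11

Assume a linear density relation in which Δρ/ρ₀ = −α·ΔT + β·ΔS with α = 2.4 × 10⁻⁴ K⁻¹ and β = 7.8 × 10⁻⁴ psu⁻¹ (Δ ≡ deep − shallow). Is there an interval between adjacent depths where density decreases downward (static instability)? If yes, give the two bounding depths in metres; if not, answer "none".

183–208 m

Evaluate Δρ/ρ₀ = −αΔT + βΔS across each adjacent pair:
  128–160 m: −αΔT+βΔS = −(2.4 × 10⁻⁴)(-11.3)+(7.8 × 10⁻⁴)(-0.38) = 2.4 × 10⁻³ → stable
  160–183 m: −αΔT+βΔS = −(2.4 × 10⁻⁴)(+3.5)+(7.8 × 10⁻⁴)(+1.27) = 1.5 × 10⁻⁴ → stable
  183–208 m: −αΔT+βΔS = −(2.4 × 10⁻⁴)(+9.6)+(7.8 × 10⁻⁴)(-0.88) = -3.0 × 10⁻³ → UNSTABLE
  208–216 m: −αΔT+βΔS = −(2.4 × 10⁻⁴)(+0.1)+(7.8 × 10⁻⁴)(+1.16) = 8.8 × 10⁻⁴ → stable
The 183–208 m interval has Δρ < 0: lighter water underlies denser water.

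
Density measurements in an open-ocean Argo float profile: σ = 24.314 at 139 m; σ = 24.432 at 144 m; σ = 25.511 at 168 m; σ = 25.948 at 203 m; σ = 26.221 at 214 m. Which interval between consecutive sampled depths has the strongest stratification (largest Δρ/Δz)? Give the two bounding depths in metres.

144–168 m

Compute the density gradient over each adjacent pair:
  139–144 m: Δρ/Δz = 0.118/5 = 0.024 kg m⁻⁴
  144–168 m: Δρ/Δz = 1.079/24 = 0.045 kg m⁻⁴
  168–203 m: Δρ/Δz = 0.437/35 = 0.012 kg m⁻⁴
  203–214 m: Δρ/Δz = 0.273/11 = 0.025 kg m⁻⁴
The largest gradient is in the 144–168 m interval — the pycnocline.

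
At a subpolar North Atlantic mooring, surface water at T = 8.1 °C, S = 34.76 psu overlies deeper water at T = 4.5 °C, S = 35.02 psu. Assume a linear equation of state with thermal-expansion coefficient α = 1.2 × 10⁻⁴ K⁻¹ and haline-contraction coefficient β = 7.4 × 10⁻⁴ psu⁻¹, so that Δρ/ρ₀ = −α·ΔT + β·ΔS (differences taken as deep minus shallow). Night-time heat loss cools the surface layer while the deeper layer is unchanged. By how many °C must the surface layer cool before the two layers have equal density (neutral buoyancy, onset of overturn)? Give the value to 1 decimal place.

Neutral buoyancy requires Δρ = 0, i.e. −α(T_deep − T_surf′) + β(S_deep − S_surf) = 0.
T_surf′ = T_deep − (β/α)·ΔS = 4.5 − (7.4 × 10⁻⁴/1.2 × 10⁻⁴)·(+0.26) = 2.897 °C.
Cooling required: 8.1 − (2.897) = 5.203 °C.

5.2 °C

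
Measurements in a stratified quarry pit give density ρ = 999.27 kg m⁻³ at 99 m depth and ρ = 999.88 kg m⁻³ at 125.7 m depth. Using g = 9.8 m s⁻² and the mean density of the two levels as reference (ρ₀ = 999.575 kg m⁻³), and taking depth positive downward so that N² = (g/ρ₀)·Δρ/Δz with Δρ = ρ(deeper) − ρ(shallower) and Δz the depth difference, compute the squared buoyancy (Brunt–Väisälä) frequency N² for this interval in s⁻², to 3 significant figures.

2.24 × 10⁻⁴ s⁻²

Δρ = 999.88 − 999.27 = 0.61 kg m⁻³ over Δz = 125.7 − 99 = 26.7 m.
N² = (9.8/999.575) × (0.61/26.7) = 2.2399 × 10⁻⁴ s⁻² ≈ 2.24 × 10⁻⁴ s⁻².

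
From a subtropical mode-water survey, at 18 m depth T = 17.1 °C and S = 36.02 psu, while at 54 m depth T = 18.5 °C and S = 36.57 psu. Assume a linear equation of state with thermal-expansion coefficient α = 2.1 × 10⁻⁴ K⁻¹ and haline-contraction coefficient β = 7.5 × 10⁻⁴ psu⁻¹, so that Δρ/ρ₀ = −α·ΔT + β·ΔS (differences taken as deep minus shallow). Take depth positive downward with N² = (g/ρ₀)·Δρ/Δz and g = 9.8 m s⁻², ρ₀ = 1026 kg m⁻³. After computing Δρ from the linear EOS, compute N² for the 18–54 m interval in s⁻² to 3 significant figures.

ΔT = +1.4 K, ΔS = +0.55 psu (deep − shallow).
Δρ/ρ₀ = −αΔT + βΔS = -2.94 × 10⁻⁴ + 4.125 × 10⁻⁴ = 1.185 × 10⁻⁴, so Δρ ≈ 0.1216 kg m⁻³.
N² = (g/ρ₀)·Δρ/Δz = g·(Δρ/ρ₀)/Δz = 9.8 × 1.185 × 10⁻⁴ / 36 = 3.2258 × 10⁻⁵ s⁻² ≈ 3.23 × 10⁻⁵ s⁻².

3.23 × 10⁻⁵ s⁻²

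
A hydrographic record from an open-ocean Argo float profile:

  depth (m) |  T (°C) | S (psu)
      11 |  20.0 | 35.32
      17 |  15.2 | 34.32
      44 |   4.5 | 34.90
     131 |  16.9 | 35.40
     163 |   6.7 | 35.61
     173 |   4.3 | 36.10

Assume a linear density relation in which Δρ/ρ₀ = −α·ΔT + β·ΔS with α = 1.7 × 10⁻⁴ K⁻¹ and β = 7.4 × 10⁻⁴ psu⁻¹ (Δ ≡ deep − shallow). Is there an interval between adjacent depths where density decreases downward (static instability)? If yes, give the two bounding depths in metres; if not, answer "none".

44–131 m

Evaluate Δρ/ρ₀ = −αΔT + βΔS across each adjacent pair:
  11–17 m: −αΔT+βΔS = −(1.7 × 10⁻⁴)(-4.8)+(7.4 × 10⁻⁴)(-1.00) = 7.6 × 10⁻⁵ → stable
  17–44 m: −αΔT+βΔS = −(1.7 × 10⁻⁴)(-10.7)+(7.4 × 10⁻⁴)(+0.58) = 2.2 × 10⁻³ → stable
  44–131 m: −αΔT+βΔS = −(1.7 × 10⁻⁴)(+12.4)+(7.4 × 10⁻⁴)(+0.50) = -1.7 × 10⁻³ → UNSTABLE
  131–163 m: −αΔT+βΔS = −(1.7 × 10⁻⁴)(-10.2)+(7.4 × 10⁻⁴)(+0.21) = 1.9 × 10⁻³ → stable
  163–173 m: −αΔT+βΔS = −(1.7 × 10⁻⁴)(-2.4)+(7.4 × 10⁻⁴)(+0.49) = 7.7 × 10⁻⁴ → stable
The 44–131 m interval has Δρ < 0: lighter water underlies denser water.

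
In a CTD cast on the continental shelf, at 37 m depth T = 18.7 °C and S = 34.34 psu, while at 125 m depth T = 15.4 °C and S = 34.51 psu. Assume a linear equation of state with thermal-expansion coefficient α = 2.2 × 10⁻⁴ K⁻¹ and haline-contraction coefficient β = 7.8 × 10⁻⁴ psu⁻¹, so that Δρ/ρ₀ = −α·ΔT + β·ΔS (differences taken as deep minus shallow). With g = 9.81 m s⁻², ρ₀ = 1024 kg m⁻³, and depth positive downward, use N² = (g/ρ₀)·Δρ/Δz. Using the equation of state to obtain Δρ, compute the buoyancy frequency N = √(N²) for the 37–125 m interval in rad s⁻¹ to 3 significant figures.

9.78 × 10⁻³ rad s⁻¹

ΔT = -3.3 K, ΔS = +0.17 psu (deep − shallow).
Δρ/ρ₀ = −αΔT + βΔS = 7.26 × 10⁻⁴ + 1.326 × 10⁻⁴ = 8.586 × 10⁻⁴, so Δρ ≈ 0.8792 kg m⁻³.
N² = (g/ρ₀)·Δρ/Δz = g·(Δρ/ρ₀)/Δz = 9.81 × 8.586 × 10⁻⁴ / 88 = 9.5714 × 10⁻⁵ s⁻².
N = √(9.5714 × 10⁻⁵) = 9.7834 × 10⁻³ rad s⁻¹ ≈ 9.78 × 10⁻³ rad s⁻¹.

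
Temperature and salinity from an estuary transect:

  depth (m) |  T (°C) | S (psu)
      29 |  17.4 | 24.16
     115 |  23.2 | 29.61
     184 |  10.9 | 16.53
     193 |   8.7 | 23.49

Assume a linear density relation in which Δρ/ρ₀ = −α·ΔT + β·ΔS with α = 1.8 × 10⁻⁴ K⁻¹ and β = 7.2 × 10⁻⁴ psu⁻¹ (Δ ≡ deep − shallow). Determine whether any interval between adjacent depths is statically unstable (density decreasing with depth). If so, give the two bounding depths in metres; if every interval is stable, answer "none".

115–184 m

Evaluate Δρ/ρ₀ = −αΔT + βΔS across each adjacent pair:
  29–115 m: −αΔT+βΔS = −(1.8 × 10⁻⁴)(+5.8)+(7.2 × 10⁻⁴)(+5.45) = 2.9 × 10⁻³ → stable
  115–184 m: −αΔT+βΔS = −(1.8 × 10⁻⁴)(-12.3)+(7.2 × 10⁻⁴)(-13.08) = -7.2 × 10⁻³ → UNSTABLE
  184–193 m: −αΔT+βΔS = −(1.8 × 10⁻⁴)(-2.2)+(7.2 × 10⁻⁴)(+6.96) = 5.4 × 10⁻³ → stable
The 115–184 m interval has Δρ < 0: lighter water underlies denser water.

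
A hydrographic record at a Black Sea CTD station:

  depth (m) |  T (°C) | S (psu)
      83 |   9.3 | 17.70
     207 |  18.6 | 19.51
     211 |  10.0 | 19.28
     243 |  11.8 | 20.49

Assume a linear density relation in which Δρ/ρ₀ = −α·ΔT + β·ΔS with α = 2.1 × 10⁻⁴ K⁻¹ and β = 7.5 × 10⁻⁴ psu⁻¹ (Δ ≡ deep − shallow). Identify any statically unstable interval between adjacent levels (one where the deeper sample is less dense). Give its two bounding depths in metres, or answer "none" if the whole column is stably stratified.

83–207 m

Evaluate Δρ/ρ₀ = −αΔT + βΔS across each adjacent pair:
  83–207 m: −αΔT+βΔS = −(2.1 × 10⁻⁴)(+9.3)+(7.5 × 10⁻⁴)(+1.81) = -6.0 × 10⁻⁴ → UNSTABLE
  207–211 m: −αΔT+βΔS = −(2.1 × 10⁻⁴)(-8.6)+(7.5 × 10⁻⁴)(-0.23) = 1.6 × 10⁻³ → stable
  211–243 m: −αΔT+βΔS = −(2.1 × 10⁻⁴)(+1.8)+(7.5 × 10⁻⁴)(+1.21) = 5.3 × 10⁻⁴ → stable
The 83–207 m interval has Δρ < 0: lighter water underlies denser water.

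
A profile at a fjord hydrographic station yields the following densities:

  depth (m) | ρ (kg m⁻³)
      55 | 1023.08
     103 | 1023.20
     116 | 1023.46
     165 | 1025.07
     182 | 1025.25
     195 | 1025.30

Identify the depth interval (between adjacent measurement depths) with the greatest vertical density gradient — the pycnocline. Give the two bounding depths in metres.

Compute the density gradient over each adjacent pair:
  55–103 m: Δρ/Δz = 0.12/48 = 2.5 × 10⁻³ kg m⁻⁴
  103–116 m: Δρ/Δz = 0.26/13 = 0.020 kg m⁻⁴
  116–165 m: Δρ/Δz = 1.61/49 = 0.033 kg m⁻⁴
  165–182 m: Δρ/Δz = 0.18/17 = 0.011 kg m⁻⁴
  182–195 m: Δρ/Δz = 0.05/13 = 3.8 × 10⁻³ kg m⁻⁴
The largest gradient is in the 116–165 m interval — the pycnocline.

116–165 m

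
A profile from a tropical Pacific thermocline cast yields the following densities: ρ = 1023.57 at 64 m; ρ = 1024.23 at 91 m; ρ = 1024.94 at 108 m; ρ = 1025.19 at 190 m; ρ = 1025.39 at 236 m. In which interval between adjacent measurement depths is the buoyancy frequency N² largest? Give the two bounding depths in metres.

Compute the density gradient over each adjacent pair:
  64–91 m: Δρ/Δz = 0.66/27 = 0.024 kg m⁻⁴
  91–108 m: Δρ/Δz = 0.71/17 = 0.042 kg m⁻⁴
  108–190 m: Δρ/Δz = 0.25/82 = 3.0 × 10⁻³ kg m⁻⁴
  190–236 m: Δρ/Δz = 0.20/46 = 4.3 × 10⁻³ kg m⁻⁴
The largest gradient is in the 91–108 m interval — the pycnocline.

91–108 m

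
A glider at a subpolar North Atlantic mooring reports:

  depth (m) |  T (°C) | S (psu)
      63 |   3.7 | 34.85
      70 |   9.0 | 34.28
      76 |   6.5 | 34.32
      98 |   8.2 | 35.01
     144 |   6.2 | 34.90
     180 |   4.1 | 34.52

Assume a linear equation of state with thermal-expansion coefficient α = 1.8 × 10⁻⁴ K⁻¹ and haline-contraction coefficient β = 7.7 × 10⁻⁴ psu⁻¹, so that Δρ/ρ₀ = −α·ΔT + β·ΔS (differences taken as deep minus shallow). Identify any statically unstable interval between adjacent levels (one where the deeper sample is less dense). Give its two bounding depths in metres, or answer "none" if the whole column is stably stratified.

Evaluate Δρ/ρ₀ = −αΔT + βΔS across each adjacent pair:
  63–70 m: −αΔT+βΔS = −(1.8 × 10⁻⁴)(+5.3)+(7.7 × 10⁻⁴)(-0.57) = -1.4 × 10⁻³ → UNSTABLE
  70–76 m: −αΔT+βΔS = −(1.8 × 10⁻⁴)(-2.5)+(7.7 × 10⁻⁴)(+0.04) = 4.8 × 10⁻⁴ → stable
  76–98 m: −αΔT+βΔS = −(1.8 × 10⁻⁴)(+1.7)+(7.7 × 10⁻⁴)(+0.69) = 2.3 × 10⁻⁴ → stable
  98–144 m: −αΔT+βΔS = −(1.8 × 10⁻⁴)(-2.0)+(7.7 × 10⁻⁴)(-0.11) = 2.8 × 10⁻⁴ → stable
  144–180 m: −αΔT+βΔS = −(1.8 × 10⁻⁴)(-2.1)+(7.7 × 10⁻⁴)(-0.38) = 8.5 × 10⁻⁵ → stable
The 63–70 m interval has Δρ < 0: lighter water underlies denser water.

63–70 m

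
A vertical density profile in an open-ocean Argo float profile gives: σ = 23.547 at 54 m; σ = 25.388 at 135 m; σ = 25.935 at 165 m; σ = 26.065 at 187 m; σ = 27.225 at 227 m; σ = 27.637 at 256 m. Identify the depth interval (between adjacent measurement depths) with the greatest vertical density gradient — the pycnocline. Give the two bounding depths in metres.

Compute the density gradient over each adjacent pair:
  54–135 m: Δρ/Δz = 1.841/81 = 0.023 kg m⁻⁴
  135–165 m: Δρ/Δz = 0.547/30 = 0.018 kg m⁻⁴
  165–187 m: Δρ/Δz = 0.130/22 = 5.9 × 10⁻³ kg m⁻⁴
  187–227 m: Δρ/Δz = 1.160/40 = 0.029 kg m⁻⁴
  227–256 m: Δρ/Δz = 0.412/29 = 0.014 kg m⁻⁴
The largest gradient is in the 187–227 m interval — the pycnocline.

187–227 m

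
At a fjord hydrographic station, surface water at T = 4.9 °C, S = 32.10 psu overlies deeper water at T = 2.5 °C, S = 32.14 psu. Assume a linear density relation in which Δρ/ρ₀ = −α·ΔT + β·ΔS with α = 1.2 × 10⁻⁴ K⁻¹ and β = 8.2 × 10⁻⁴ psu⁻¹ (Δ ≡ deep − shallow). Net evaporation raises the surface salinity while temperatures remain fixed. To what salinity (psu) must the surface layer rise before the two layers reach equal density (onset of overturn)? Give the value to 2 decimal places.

Neutral buoyancy requires −α(T_deep − T_surf) + β(S_deep − S_surf′) = 0.
S_surf′ = S_deep − (α/β)·ΔT = 32.14 − (1.2 × 10⁻⁴/8.2 × 10⁻⁴)·(-2.4) = 32.4912 psu.
Increase required: 32.4912 − 32.10 = 0.3912 psu.

32.49 psu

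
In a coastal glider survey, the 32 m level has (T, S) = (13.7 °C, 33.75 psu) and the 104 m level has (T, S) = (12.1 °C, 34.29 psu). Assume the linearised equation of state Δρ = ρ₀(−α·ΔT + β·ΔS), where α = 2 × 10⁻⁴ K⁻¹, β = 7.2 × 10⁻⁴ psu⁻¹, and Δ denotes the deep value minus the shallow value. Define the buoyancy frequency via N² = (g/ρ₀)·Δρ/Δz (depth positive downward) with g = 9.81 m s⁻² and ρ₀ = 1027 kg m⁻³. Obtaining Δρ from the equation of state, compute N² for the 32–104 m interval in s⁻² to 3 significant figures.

9.66 × 10⁻⁵ s⁻²

ΔT = -1.6 K, ΔS = +0.54 psu (deep − shallow).
Δρ/ρ₀ = −αΔT + βΔS = 3.20 × 10⁻⁴ + 3.888 × 10⁻⁴ = 7.088 × 10⁻⁴, so Δρ ≈ 0.7279 kg m⁻³.
N² = (g/ρ₀)·Δρ/Δz = g·(Δρ/ρ₀)/Δz = 9.81 × 7.088 × 10⁻⁴ / 72 = 9.6574 × 10⁻⁵ s⁻² ≈ 9.66 × 10⁻⁵ s⁻².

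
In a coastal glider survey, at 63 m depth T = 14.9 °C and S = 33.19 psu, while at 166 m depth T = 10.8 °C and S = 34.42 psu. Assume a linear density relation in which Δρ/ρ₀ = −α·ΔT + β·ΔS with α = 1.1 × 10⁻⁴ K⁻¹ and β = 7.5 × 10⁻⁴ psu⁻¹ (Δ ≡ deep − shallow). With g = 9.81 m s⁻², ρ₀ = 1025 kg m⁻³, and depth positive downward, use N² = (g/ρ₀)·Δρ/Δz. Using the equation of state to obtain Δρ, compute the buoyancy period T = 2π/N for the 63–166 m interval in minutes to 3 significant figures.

ΔT = -4.1 K, ΔS = +1.23 psu (deep − shallow).
Δρ/ρ₀ = −αΔT + βΔS = 4.51 × 10⁻⁴ + 9.225 × 10⁻⁴ = 1.3735 × 10⁻³, so Δρ ≈ 1.408 kg m⁻³.
N² = (g/ρ₀)·Δρ/Δz = g·(Δρ/ρ₀)/Δz = 9.81 × 1.3735 × 10⁻³ / 103 = 1.3082 × 10⁻⁴ s⁻².
N = √(1.3082 × 10⁻⁴) = 0.011438 rad s⁻¹ → T = 2π/N = 549.33 s = 9.1555 min ≈ 9.16 min.

9.16 min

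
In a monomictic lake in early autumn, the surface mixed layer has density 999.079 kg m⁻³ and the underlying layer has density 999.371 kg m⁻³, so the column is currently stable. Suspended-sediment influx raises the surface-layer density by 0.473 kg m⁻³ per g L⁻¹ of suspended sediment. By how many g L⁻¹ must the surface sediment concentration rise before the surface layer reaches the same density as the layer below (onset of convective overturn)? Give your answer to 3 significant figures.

0.617 g L⁻¹

Density deficit of the surface layer: 999.371 − 999.079 = 0.292 kg m⁻³.
Required change = 0.292 / 0.473 = 0.617 g L⁻¹.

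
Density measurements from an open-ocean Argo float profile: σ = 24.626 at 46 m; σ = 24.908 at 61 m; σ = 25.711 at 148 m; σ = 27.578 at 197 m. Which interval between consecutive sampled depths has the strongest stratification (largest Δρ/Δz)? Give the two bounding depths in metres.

Compute the density gradient over each adjacent pair:
  46–61 m: Δρ/Δz = 0.282/15 = 0.019 kg m⁻⁴
  61–148 m: Δρ/Δz = 0.803/87 = 9.2 × 10⁻³ kg m⁻⁴
  148–197 m: Δρ/Δz = 1.867/49 = 0.038 kg m⁻⁴
The largest gradient is in the 148–197 m interval — the pycnocline.

148–197 m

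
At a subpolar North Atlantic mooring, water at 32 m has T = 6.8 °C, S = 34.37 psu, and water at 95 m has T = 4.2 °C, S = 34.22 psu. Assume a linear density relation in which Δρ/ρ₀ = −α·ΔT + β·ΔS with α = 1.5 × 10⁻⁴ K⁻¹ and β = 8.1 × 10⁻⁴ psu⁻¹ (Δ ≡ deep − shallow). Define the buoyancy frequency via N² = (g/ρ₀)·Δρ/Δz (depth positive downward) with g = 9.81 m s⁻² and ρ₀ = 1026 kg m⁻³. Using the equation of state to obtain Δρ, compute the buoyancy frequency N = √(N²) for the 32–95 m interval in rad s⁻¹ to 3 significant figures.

6.47 × 10⁻³ rad s⁻¹

ΔT = -2.6 K, ΔS = -0.15 psu (deep − shallow).
Δρ/ρ₀ = −αΔT + βΔS = 3.90 × 10⁻⁴ − 1.215 × 10⁻⁴ = 2.685 × 10⁻⁴, so Δρ ≈ 0.2755 kg m⁻³.
N² = (g/ρ₀)·Δρ/Δz = g·(Δρ/ρ₀)/Δz = 9.81 × 2.685 × 10⁻⁴ / 63 = 4.1809 × 10⁻⁵ s⁻².
N = √(4.1809 × 10⁻⁵) = 6.4660 × 10⁻³ rad s⁻¹ ≈ 6.47 × 10⁻³ rad s⁻¹.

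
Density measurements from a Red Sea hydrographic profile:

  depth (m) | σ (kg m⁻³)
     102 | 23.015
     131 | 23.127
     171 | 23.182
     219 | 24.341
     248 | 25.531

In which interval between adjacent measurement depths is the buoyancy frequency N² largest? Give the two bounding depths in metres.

Compute the density gradient over each adjacent pair:
  102–131 m: Δρ/Δz = 0.112/29 = 3.9 × 10⁻³ kg m⁻⁴
  131–171 m: Δρ/Δz = 0.055/40 = 1.4 × 10⁻³ kg m⁻⁴
  171–219 m: Δρ/Δz = 1.159/48 = 0.024 kg m⁻⁴
  219–248 m: Δρ/Δz = 1.190/29 = 0.041 kg m⁻⁴
The largest gradient is in the 219–248 m interval — the pycnocline.

219–248 m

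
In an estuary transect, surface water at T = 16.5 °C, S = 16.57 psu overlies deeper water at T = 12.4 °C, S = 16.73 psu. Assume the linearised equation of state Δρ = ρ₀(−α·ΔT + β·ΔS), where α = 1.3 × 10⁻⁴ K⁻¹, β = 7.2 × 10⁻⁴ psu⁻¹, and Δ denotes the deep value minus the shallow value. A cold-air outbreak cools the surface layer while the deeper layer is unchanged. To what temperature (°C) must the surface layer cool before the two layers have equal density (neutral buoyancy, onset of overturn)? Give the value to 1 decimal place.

Neutral buoyancy requires Δρ = 0, i.e. −α(T_deep − T_surf′) + β(S_deep − S_surf) = 0.
T_surf′ = T_deep − (β/α)·ΔS = 12.4 − (7.2 × 10⁻⁴/1.3 × 10⁻⁴)·(+0.16) = 11.514 °C.
Cooling required: 16.5 − (11.514) = 4.986 °C.

11.5 °C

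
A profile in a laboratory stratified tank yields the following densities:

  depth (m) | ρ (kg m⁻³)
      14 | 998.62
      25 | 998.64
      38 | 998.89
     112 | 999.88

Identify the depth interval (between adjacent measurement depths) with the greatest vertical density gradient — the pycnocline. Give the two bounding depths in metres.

Compute the density gradient over each adjacent pair:
  14–25 m: Δρ/Δz = 0.02/11 = 1.8 × 10⁻³ kg m⁻⁴
  25–38 m: Δρ/Δz = 0.25/13 = 0.019 kg m⁻⁴
  38–112 m: Δρ/Δz = 0.99/74 = 0.013 kg m⁻⁴
The largest gradient is in the 25–38 m interval — the pycnocline.

25–38 m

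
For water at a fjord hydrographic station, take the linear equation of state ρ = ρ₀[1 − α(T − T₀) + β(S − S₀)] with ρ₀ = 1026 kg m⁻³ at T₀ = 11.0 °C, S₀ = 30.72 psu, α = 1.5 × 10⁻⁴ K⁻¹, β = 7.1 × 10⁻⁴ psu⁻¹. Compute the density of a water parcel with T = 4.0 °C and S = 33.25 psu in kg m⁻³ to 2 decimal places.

1028.92 kg m⁻³

T − T₀ = -7.0 K, S − S₀ = +2.53 psu.
Bracket = 1 − α·(-7.0) + β·(+2.53) = 1 + (2.8463 × 10⁻³) = 1.0028463.
ρ = 1026 × 1.0028463 = 1028.92 kg m⁻³.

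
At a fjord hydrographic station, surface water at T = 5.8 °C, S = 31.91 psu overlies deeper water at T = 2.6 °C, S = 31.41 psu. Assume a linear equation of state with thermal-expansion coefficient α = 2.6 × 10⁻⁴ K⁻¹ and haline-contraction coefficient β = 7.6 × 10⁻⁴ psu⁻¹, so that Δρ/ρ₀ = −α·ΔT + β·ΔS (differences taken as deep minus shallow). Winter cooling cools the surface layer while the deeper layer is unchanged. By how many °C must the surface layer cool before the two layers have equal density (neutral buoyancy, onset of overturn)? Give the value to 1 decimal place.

1.7 °C

Neutral buoyancy requires Δρ = 0, i.e. −α(T_deep − T_surf′) + β(S_deep − S_surf) = 0.
T_surf′ = T_deep − (β/α)·ΔS = 2.6 − (7.6 × 10⁻⁴/2.6 × 10⁻⁴)·(-0.50) = 4.062 °C.
Cooling required: 5.8 − (4.062) = 1.738 °C.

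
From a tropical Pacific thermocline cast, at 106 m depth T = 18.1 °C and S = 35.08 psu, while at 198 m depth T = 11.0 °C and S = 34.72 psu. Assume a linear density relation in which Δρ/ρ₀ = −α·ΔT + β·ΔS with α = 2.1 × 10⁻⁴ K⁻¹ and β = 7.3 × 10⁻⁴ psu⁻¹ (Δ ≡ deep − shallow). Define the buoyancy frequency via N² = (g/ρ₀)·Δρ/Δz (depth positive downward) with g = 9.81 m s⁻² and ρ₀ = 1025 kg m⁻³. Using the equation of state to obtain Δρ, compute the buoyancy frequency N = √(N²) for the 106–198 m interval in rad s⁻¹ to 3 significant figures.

0.0114 rad s⁻¹

ΔT = -7.1 K, ΔS = -0.36 psu (deep − shallow).
Δρ/ρ₀ = −αΔT + βΔS = 1.491 × 10⁻³ − 2.628 × 10⁻⁴ = 1.2282 × 10⁻³, so Δρ ≈ 1.259 kg m⁻³.
N² = (g/ρ₀)·Δρ/Δz = g·(Δρ/ρ₀)/Δz = 9.81 × 1.2282 × 10⁻³ / 92 = 1.3096 × 10⁻⁴ s⁻².
N = √(1.3096 × 10⁻⁴) = 0.011444 rad s⁻¹ ≈ 0.0114 rad s⁻¹.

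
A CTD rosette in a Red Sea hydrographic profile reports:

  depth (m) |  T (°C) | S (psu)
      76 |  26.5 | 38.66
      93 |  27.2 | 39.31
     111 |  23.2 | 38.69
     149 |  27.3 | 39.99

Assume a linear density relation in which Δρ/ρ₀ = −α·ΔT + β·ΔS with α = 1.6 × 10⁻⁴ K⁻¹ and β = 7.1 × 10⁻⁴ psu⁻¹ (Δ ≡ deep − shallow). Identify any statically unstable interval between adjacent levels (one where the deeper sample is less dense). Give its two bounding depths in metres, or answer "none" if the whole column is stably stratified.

Evaluate Δρ/ρ₀ = −αΔT + βΔS across each adjacent pair:
  76–93 m: −αΔT+βΔS = −(1.6 × 10⁻⁴)(+0.7)+(7.1 × 10⁻⁴)(+0.65) = 3.5 × 10⁻⁴ → stable
  93–111 m: −αΔT+βΔS = −(1.6 × 10⁻⁴)(-4.0)+(7.1 × 10⁻⁴)(-0.62) = 2.0 × 10⁻⁴ → stable
  111–149 m: −αΔT+βΔS = −(1.6 × 10⁻⁴)(+4.1)+(7.1 × 10⁻⁴)(+1.30) = 2.7 × 10⁻⁴ → stable
Every interval has Δρ > 0: the column is stably stratified throughout.

none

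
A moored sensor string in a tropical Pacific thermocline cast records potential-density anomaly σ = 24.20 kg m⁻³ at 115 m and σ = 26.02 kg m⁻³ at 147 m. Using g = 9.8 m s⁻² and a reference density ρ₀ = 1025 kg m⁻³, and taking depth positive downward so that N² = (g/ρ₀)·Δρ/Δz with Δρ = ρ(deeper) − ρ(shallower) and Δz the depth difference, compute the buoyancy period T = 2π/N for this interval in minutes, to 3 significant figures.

4.49 min

Δρ = 1026.02 − 1024.20 = 1.82 kg m⁻³ over Δz = 147 − 115 = 32 m.
N² = (9.8/1025) × (1.82/32) = 5.4378 × 10⁻⁴ s⁻².
N = √(5.4378 × 10⁻⁴) = 0.023319 rad s⁻¹, so T = 2π/N = 269.44 s = 4.4907 min ≈ 4.49 min.
Since Δρ > 0 the layer is stably stratified.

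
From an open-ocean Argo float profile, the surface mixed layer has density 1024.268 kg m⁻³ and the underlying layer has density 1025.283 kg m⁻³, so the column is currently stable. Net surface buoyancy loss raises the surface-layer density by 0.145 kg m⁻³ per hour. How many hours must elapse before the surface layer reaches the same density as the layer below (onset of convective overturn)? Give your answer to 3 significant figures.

Density deficit of the surface layer: 1025.283 − 1024.268 = 1.015 kg m⁻³.
Required change = 1.015 / 0.145 = 7.00 hours.

7.00 hours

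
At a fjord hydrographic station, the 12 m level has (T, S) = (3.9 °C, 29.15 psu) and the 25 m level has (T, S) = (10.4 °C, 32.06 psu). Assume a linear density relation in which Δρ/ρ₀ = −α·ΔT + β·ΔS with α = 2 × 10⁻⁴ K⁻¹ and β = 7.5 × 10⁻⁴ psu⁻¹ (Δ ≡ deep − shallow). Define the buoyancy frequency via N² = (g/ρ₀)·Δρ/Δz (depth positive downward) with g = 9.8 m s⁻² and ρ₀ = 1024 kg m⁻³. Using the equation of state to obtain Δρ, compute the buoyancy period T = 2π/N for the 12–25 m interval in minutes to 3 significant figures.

ΔT = +6.5 K, ΔS = +2.91 psu (deep − shallow).
Δρ/ρ₀ = −αΔT + βΔS = -1.30 × 10⁻³ + 2.1825 × 10⁻³ = 8.825 × 10⁻⁴, so Δρ ≈ 0.9037 kg m⁻³.
N² = (g/ρ₀)·Δρ/Δz = g·(Δρ/ρ₀)/Δz = 9.8 × 8.825 × 10⁻⁴ / 13 = 6.6527 × 10⁻⁴ s⁻².
N = √(6.6527 × 10⁻⁴) = 0.025793 rad s⁻¹ → T = 2π/N = 243.60 s = 4.0600 min ≈ 4.06 min.

4.06 min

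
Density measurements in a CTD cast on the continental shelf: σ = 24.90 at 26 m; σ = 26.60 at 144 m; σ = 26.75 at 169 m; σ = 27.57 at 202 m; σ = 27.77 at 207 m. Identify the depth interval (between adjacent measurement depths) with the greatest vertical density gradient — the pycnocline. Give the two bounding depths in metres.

202–207 m

Compute the density gradient over each adjacent pair:
  26–144 m: Δρ/Δz = 1.70/118 = 0.014 kg m⁻⁴
  144–169 m: Δρ/Δz = 0.15/25 = 6.0 × 10⁻³ kg m⁻⁴
  169–202 m: Δρ/Δz = 0.82/33 = 0.025 kg m⁻⁴
  202–207 m: Δρ/Δz = 0.20/5 = 0.040 kg m⁻⁴
The largest gradient is in the 202–207 m interval — the pycnocline.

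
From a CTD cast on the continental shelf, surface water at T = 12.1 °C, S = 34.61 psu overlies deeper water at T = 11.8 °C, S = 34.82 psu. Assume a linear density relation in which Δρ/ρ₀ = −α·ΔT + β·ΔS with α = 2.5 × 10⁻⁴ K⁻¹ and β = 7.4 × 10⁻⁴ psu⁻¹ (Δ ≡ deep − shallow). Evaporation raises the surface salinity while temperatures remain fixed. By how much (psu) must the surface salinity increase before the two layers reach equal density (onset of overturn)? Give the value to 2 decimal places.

0.31 psu

Neutral buoyancy requires −α(T_deep − T_surf) + β(S_deep − S_surf′) = 0.
S_surf′ = S_deep − (α/β)·ΔT = 34.82 − (2.5 × 10⁻⁴/7.4 × 10⁻⁴)·(-0.3) = 34.9214 psu.
Increase required: 34.9214 − 34.61 = 0.3114 psu.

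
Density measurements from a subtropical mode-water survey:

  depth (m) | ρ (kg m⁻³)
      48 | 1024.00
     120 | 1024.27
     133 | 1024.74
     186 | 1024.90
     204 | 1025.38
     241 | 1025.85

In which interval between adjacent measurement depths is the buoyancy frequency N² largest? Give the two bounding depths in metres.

120–133 m

Compute the density gradient over each adjacent pair:
  48–120 m: Δρ/Δz = 0.27/72 = 3.8 × 10⁻³ kg m⁻⁴
  120–133 m: Δρ/Δz = 0.47/13 = 0.036 kg m⁻⁴
  133–186 m: Δρ/Δz = 0.16/53 = 3.0 × 10⁻³ kg m⁻⁴
  186–204 m: Δρ/Δz = 0.48/18 = 0.027 kg m⁻⁴
  204–241 m: Δρ/Δz = 0.47/37 = 0.013 kg m⁻⁴
The largest gradient is in the 120–133 m interval — the pycnocline.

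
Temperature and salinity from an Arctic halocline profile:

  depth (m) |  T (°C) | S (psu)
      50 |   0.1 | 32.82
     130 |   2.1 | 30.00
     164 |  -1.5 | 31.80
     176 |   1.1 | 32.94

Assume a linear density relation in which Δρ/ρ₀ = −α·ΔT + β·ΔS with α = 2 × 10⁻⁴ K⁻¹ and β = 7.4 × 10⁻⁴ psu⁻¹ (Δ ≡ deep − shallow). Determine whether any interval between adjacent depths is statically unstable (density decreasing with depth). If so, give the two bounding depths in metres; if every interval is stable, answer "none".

50–130 m

Evaluate Δρ/ρ₀ = −αΔT + βΔS across each adjacent pair:
  50–130 m: −αΔT+βΔS = −(2 × 10⁻⁴)(+2.0)+(7.4 × 10⁻⁴)(-2.82) = -2.5 × 10⁻³ → UNSTABLE
  130–164 m: −αΔT+βΔS = −(2 × 10⁻⁴)(-3.6)+(7.4 × 10⁻⁴)(+1.80) = 2.1 × 10⁻³ → stable
  164–176 m: −αΔT+βΔS = −(2 × 10⁻⁴)(+2.6)+(7.4 × 10⁻⁴)(+1.14) = 3.2 × 10⁻⁴ → stable
The 50–130 m interval has Δρ < 0: lighter water underlies denser water.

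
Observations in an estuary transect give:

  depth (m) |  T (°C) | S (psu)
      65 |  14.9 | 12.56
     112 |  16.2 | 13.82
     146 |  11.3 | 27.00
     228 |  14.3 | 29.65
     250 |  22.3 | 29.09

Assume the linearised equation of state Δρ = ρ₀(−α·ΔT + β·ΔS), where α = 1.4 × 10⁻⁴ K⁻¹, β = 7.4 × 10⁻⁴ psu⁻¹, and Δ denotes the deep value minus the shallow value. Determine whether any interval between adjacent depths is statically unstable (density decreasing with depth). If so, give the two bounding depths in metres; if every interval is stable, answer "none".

Evaluate Δρ/ρ₀ = −αΔT + βΔS across each adjacent pair:
  65–112 m: −αΔT+βΔS = −(1.4 × 10⁻⁴)(+1.3)+(7.4 × 10⁻⁴)(+1.26) = 7.5 × 10⁻⁴ → stable
  112–146 m: −αΔT+βΔS = −(1.4 × 10⁻⁴)(-4.9)+(7.4 × 10⁻⁴)(+13.18) = 0.010 → stable
  146–228 m: −αΔT+βΔS = −(1.4 × 10⁻⁴)(+3.0)+(7.4 × 10⁻⁴)(+2.65) = 1.5 × 10⁻³ → stable
  228–250 m: −αΔT+βΔS = −(1.4 × 10⁻⁴)(+8.0)+(7.4 × 10⁻⁴)(-0.56) = -1.5 × 10⁻³ → UNSTABLE
The 228–250 m interval has Δρ < 0: lighter water underlies denser water.

228–250 m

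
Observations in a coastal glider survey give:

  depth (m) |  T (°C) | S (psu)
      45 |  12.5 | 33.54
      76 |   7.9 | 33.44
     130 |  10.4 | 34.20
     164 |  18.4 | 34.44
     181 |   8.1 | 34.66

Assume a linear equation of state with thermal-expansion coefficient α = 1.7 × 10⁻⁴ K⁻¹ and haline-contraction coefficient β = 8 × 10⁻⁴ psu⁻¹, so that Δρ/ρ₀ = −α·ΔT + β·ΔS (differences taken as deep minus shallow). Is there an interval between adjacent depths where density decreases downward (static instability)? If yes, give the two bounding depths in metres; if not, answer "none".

130–164 m

Evaluate Δρ/ρ₀ = −αΔT + βΔS across each adjacent pair:
  45–76 m: −αΔT+βΔS = −(1.7 × 10⁻⁴)(-4.6)+(8 × 10⁻⁴)(-0.10) = 7.0 × 10⁻⁴ → stable
  76–130 m: −αΔT+βΔS = −(1.7 × 10⁻⁴)(+2.5)+(8 × 10⁻⁴)(+0.76) = 1.8 × 10⁻⁴ → stable
  130–164 m: −αΔT+βΔS = −(1.7 × 10⁻⁴)(+8.0)+(8 × 10⁻⁴)(+0.24) = -1.2 × 10⁻³ → UNSTABLE
  164–181 m: −αΔT+βΔS = −(1.7 × 10⁻⁴)(-10.3)+(8 × 10⁻⁴)(+0.22) = 1.9 × 10⁻³ → stable
The 130–164 m interval has Δρ < 0: lighter water underlies denser water.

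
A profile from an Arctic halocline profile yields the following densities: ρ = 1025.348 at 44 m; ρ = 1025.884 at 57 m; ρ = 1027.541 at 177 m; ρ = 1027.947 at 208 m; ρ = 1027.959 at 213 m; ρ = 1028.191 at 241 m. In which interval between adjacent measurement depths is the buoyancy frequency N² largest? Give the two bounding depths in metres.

44–57 m

Compute the density gradient over each adjacent pair:
  44–57 m: Δρ/Δz = 0.536/13 = 0.041 kg m⁻⁴
  57–177 m: Δρ/Δz = 1.657/120 = 0.014 kg m⁻⁴
  177–208 m: Δρ/Δz = 0.406/31 = 0.013 kg m⁻⁴
  208–213 m: Δρ/Δz = 0.012/5 = 2.4 × 10⁻³ kg m⁻⁴
  213–241 m: Δρ/Δz = 0.232/28 = 8.3 × 10⁻³ kg m⁻⁴
The largest gradient is in the 44–57 m interval — the pycnocline.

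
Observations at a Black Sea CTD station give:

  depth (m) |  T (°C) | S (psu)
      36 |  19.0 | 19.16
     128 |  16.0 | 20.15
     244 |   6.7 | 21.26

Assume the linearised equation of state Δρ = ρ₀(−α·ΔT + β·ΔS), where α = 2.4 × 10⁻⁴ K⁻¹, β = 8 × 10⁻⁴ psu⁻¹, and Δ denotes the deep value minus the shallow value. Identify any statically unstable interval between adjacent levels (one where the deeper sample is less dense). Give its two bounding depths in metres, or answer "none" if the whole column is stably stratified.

Evaluate Δρ/ρ₀ = −αΔT + βΔS across each adjacent pair:
  36–128 m: −αΔT+βΔS = −(2.4 × 10⁻⁴)(-3.0)+(8 × 10⁻⁴)(+0.99) = 1.5 × 10⁻³ → stable
  128–244 m: −αΔT+βΔS = −(2.4 × 10⁻⁴)(-9.3)+(8 × 10⁻⁴)(+1.11) = 3.1 × 10⁻³ → stable
Every interval has Δρ > 0: the column is stably stratified throughout.

none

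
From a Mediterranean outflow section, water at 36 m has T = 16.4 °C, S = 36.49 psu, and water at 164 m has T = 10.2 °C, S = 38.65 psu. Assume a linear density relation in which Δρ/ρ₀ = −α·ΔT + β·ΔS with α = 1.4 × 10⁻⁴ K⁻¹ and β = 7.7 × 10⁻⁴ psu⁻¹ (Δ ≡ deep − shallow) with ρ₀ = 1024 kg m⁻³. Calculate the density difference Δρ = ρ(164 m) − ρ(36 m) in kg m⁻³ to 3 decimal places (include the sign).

+2.592 kg m⁻³

ΔT = -6.2 K, ΔS = +2.16 psu (deep − shallow).
Δρ/ρ₀ = −(1.4 × 10⁻⁴)(-6.2) + (7.7 × 10⁻⁴)(+2.16) = 2.5312 × 10⁻³.
Δρ = 1024 × (2.5312 × 10⁻³) = +2.592 kg m⁻³.
Positive Δρ: denser below, stable.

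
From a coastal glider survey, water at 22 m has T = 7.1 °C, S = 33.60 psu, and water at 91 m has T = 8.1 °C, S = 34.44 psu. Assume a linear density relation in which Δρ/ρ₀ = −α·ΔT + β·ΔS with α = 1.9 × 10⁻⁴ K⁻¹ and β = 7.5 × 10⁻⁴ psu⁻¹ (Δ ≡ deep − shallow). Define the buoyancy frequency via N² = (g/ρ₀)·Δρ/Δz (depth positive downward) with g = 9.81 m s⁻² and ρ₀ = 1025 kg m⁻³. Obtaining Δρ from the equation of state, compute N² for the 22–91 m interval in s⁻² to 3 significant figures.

ΔT = +1.0 K, ΔS = +0.84 psu (deep − shallow).
Δρ/ρ₀ = −αΔT + βΔS = -1.90 × 10⁻⁴ + 6.30 × 10⁻⁴ = 4.40 × 10⁻⁴, so Δρ ≈ 0.4510 kg m⁻³.
N² = (g/ρ₀)·Δρ/Δz = g·(Δρ/ρ₀)/Δz = 9.81 × 4.40 × 10⁻⁴ / 69 = 6.2557 × 10⁻⁵ s⁻² ≈ 6.26 × 10⁻⁵ s⁻².

6.26 × 10⁻⁵ s⁻²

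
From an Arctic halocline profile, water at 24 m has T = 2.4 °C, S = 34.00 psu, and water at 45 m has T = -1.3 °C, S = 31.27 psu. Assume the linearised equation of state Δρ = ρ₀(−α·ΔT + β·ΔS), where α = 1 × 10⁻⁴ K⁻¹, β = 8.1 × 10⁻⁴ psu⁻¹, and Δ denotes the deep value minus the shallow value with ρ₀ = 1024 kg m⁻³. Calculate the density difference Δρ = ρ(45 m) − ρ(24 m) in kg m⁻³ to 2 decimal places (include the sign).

ΔT = -3.7 K, ΔS = -2.73 psu (deep − shallow).
Δρ/ρ₀ = −(1 × 10⁻⁴)(-3.7) + (8.1 × 10⁻⁴)(-2.73) = -1.8413 × 10⁻³.
Δρ = 1024 × (-1.8413 × 10⁻³) = -1.89 kg m⁻³.
Negative Δρ: lighter below, statically unstable.

-1.89 kg m⁻³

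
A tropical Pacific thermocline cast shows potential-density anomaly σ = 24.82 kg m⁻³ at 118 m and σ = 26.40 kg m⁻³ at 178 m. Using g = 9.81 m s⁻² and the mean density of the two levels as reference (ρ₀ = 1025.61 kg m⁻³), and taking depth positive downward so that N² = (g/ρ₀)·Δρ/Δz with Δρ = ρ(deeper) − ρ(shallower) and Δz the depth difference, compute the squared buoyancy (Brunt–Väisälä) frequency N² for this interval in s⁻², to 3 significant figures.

2.52 × 10⁻⁴ s⁻²

Δρ = 1026.40 − 1024.82 = 1.58 kg m⁻³ over Δz = 178 − 118 = 60 m.
N² = (9.81/1025.61) × (1.58/60) = 2.5188 × 10⁻⁴ s⁻² ≈ 2.52 × 10⁻⁴ s⁻².
Since Δρ > 0 the layer is stably stratified.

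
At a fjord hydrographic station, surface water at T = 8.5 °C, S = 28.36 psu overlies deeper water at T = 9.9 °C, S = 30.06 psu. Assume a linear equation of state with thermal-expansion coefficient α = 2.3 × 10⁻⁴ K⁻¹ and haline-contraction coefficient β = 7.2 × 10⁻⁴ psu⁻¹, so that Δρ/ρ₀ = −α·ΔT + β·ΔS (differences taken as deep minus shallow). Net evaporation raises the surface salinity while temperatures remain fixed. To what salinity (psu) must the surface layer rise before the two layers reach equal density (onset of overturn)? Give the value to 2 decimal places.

Neutral buoyancy requires −α(T_deep − T_surf) + β(S_deep − S_surf′) = 0.
S_surf′ = S_deep − (α/β)·ΔT = 30.06 − (2.3 × 10⁻⁴/7.2 × 10⁻⁴)·(+1.4) = 29.6128 psu.
Increase required: 29.6128 − 28.36 = 1.2528 psu.

29.61 psu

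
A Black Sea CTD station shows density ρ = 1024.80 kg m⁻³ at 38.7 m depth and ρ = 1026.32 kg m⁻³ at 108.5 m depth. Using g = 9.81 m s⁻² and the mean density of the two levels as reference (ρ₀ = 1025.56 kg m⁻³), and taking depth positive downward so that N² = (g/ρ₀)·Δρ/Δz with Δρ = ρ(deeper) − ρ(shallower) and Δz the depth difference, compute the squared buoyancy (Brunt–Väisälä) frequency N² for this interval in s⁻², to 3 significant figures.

2.08 × 10⁻⁴ s⁻²

Δρ = 1026.32 − 1024.80 = 1.52 kg m⁻³ over Δz = 108.5 − 38.7 = 69.8 m.
N² = (9.81/1025.56) × (1.52/69.8) = 2.0830 × 10⁻⁴ s⁻² ≈ 2.08 × 10⁻⁴ s⁻².
A positive N² confirms static stability across the interval.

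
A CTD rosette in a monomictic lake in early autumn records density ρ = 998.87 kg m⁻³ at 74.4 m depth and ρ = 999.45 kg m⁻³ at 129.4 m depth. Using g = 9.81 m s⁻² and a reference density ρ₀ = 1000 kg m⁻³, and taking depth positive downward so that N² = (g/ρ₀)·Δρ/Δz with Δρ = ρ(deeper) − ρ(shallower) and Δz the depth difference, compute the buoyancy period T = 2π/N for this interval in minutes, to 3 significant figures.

10.3 min

Δρ = 999.45 − 998.87 = 0.58 kg m⁻³ over Δz = 129.4 − 74.4 = 55 m.
N² = (9.81/1000) × (0.58/55) = 1.0345 × 10⁻⁴ s⁻².
N = √(1.0345 × 10⁻⁴) = 0.010171 rad s⁻¹, so T = 2π/N = 617.75 s = 10.296 min ≈ 10.3 min.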